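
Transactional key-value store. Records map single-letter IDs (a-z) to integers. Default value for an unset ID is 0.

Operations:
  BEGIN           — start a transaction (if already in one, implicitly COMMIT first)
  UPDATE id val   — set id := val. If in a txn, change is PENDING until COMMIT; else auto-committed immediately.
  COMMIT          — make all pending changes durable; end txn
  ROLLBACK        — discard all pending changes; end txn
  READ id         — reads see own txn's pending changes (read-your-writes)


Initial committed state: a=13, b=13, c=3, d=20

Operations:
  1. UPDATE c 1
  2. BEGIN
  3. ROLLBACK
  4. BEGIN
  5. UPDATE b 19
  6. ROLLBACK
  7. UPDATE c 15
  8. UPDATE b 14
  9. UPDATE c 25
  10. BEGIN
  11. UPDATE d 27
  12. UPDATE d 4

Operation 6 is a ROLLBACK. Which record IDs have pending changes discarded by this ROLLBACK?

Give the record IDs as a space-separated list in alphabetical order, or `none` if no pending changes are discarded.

Initial committed: {a=13, b=13, c=3, d=20}
Op 1: UPDATE c=1 (auto-commit; committed c=1)
Op 2: BEGIN: in_txn=True, pending={}
Op 3: ROLLBACK: discarded pending []; in_txn=False
Op 4: BEGIN: in_txn=True, pending={}
Op 5: UPDATE b=19 (pending; pending now {b=19})
Op 6: ROLLBACK: discarded pending ['b']; in_txn=False
Op 7: UPDATE c=15 (auto-commit; committed c=15)
Op 8: UPDATE b=14 (auto-commit; committed b=14)
Op 9: UPDATE c=25 (auto-commit; committed c=25)
Op 10: BEGIN: in_txn=True, pending={}
Op 11: UPDATE d=27 (pending; pending now {d=27})
Op 12: UPDATE d=4 (pending; pending now {d=4})
ROLLBACK at op 6 discards: ['b']

Answer: b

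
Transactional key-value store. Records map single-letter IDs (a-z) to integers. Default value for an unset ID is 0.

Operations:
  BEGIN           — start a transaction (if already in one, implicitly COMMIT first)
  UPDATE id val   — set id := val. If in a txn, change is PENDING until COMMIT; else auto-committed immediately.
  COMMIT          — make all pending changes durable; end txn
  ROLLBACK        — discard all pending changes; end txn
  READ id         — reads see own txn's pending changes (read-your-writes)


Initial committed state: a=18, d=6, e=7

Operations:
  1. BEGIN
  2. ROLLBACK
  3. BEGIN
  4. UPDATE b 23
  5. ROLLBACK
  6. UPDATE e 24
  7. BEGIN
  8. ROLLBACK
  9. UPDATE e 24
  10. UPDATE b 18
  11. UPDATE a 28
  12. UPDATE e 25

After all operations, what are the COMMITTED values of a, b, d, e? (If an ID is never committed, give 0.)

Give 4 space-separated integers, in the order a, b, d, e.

Initial committed: {a=18, d=6, e=7}
Op 1: BEGIN: in_txn=True, pending={}
Op 2: ROLLBACK: discarded pending []; in_txn=False
Op 3: BEGIN: in_txn=True, pending={}
Op 4: UPDATE b=23 (pending; pending now {b=23})
Op 5: ROLLBACK: discarded pending ['b']; in_txn=False
Op 6: UPDATE e=24 (auto-commit; committed e=24)
Op 7: BEGIN: in_txn=True, pending={}
Op 8: ROLLBACK: discarded pending []; in_txn=False
Op 9: UPDATE e=24 (auto-commit; committed e=24)
Op 10: UPDATE b=18 (auto-commit; committed b=18)
Op 11: UPDATE a=28 (auto-commit; committed a=28)
Op 12: UPDATE e=25 (auto-commit; committed e=25)
Final committed: {a=28, b=18, d=6, e=25}

Answer: 28 18 6 25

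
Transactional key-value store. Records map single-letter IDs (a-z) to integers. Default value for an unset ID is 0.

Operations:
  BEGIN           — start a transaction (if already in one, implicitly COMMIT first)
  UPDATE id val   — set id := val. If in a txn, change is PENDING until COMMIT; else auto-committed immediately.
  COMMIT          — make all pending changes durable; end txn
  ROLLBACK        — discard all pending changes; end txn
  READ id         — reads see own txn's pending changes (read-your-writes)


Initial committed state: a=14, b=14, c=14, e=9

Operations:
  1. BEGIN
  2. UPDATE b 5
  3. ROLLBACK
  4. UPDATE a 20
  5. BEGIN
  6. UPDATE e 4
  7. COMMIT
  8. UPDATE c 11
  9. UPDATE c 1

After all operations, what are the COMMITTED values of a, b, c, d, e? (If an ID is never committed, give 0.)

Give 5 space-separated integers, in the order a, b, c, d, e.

Answer: 20 14 1 0 4

Derivation:
Initial committed: {a=14, b=14, c=14, e=9}
Op 1: BEGIN: in_txn=True, pending={}
Op 2: UPDATE b=5 (pending; pending now {b=5})
Op 3: ROLLBACK: discarded pending ['b']; in_txn=False
Op 4: UPDATE a=20 (auto-commit; committed a=20)
Op 5: BEGIN: in_txn=True, pending={}
Op 6: UPDATE e=4 (pending; pending now {e=4})
Op 7: COMMIT: merged ['e'] into committed; committed now {a=20, b=14, c=14, e=4}
Op 8: UPDATE c=11 (auto-commit; committed c=11)
Op 9: UPDATE c=1 (auto-commit; committed c=1)
Final committed: {a=20, b=14, c=1, e=4}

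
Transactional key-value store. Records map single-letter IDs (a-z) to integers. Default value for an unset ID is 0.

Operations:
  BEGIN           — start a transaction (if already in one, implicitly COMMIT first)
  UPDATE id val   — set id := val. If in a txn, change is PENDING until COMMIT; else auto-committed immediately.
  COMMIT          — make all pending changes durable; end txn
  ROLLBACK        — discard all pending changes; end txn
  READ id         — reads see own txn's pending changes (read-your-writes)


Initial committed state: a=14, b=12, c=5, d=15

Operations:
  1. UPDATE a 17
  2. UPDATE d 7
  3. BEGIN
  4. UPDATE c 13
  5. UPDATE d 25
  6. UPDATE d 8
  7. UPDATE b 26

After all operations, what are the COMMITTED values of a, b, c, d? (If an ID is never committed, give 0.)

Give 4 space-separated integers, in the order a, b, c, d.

Initial committed: {a=14, b=12, c=5, d=15}
Op 1: UPDATE a=17 (auto-commit; committed a=17)
Op 2: UPDATE d=7 (auto-commit; committed d=7)
Op 3: BEGIN: in_txn=True, pending={}
Op 4: UPDATE c=13 (pending; pending now {c=13})
Op 5: UPDATE d=25 (pending; pending now {c=13, d=25})
Op 6: UPDATE d=8 (pending; pending now {c=13, d=8})
Op 7: UPDATE b=26 (pending; pending now {b=26, c=13, d=8})
Final committed: {a=17, b=12, c=5, d=7}

Answer: 17 12 5 7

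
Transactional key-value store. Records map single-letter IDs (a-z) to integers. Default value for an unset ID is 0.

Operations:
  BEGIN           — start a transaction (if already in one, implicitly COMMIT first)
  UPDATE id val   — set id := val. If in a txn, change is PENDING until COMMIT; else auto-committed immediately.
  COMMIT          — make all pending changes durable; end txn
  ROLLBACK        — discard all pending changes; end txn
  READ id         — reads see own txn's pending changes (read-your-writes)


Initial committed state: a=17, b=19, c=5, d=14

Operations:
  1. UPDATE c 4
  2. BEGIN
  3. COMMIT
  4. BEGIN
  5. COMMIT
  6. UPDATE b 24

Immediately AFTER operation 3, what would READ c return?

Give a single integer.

Answer: 4

Derivation:
Initial committed: {a=17, b=19, c=5, d=14}
Op 1: UPDATE c=4 (auto-commit; committed c=4)
Op 2: BEGIN: in_txn=True, pending={}
Op 3: COMMIT: merged [] into committed; committed now {a=17, b=19, c=4, d=14}
After op 3: visible(c) = 4 (pending={}, committed={a=17, b=19, c=4, d=14})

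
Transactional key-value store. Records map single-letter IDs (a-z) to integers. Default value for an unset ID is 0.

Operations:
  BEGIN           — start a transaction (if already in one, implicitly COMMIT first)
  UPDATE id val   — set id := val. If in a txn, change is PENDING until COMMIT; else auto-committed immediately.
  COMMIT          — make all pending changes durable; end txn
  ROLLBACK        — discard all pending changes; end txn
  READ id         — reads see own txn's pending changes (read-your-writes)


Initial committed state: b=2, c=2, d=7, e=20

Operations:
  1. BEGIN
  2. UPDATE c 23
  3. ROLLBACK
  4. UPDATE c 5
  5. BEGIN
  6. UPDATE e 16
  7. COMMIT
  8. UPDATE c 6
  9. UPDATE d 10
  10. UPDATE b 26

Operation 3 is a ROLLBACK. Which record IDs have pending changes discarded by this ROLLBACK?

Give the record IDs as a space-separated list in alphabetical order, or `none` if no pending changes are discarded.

Answer: c

Derivation:
Initial committed: {b=2, c=2, d=7, e=20}
Op 1: BEGIN: in_txn=True, pending={}
Op 2: UPDATE c=23 (pending; pending now {c=23})
Op 3: ROLLBACK: discarded pending ['c']; in_txn=False
Op 4: UPDATE c=5 (auto-commit; committed c=5)
Op 5: BEGIN: in_txn=True, pending={}
Op 6: UPDATE e=16 (pending; pending now {e=16})
Op 7: COMMIT: merged ['e'] into committed; committed now {b=2, c=5, d=7, e=16}
Op 8: UPDATE c=6 (auto-commit; committed c=6)
Op 9: UPDATE d=10 (auto-commit; committed d=10)
Op 10: UPDATE b=26 (auto-commit; committed b=26)
ROLLBACK at op 3 discards: ['c']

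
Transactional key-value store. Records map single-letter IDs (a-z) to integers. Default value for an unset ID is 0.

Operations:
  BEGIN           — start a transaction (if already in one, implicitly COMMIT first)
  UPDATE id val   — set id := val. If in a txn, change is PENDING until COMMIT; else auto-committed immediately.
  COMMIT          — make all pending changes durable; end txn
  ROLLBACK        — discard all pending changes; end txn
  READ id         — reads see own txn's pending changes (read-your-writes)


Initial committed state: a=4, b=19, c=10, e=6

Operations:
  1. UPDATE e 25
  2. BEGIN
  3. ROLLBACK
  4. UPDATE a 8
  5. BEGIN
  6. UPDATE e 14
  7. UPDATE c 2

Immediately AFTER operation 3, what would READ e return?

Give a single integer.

Initial committed: {a=4, b=19, c=10, e=6}
Op 1: UPDATE e=25 (auto-commit; committed e=25)
Op 2: BEGIN: in_txn=True, pending={}
Op 3: ROLLBACK: discarded pending []; in_txn=False
After op 3: visible(e) = 25 (pending={}, committed={a=4, b=19, c=10, e=25})

Answer: 25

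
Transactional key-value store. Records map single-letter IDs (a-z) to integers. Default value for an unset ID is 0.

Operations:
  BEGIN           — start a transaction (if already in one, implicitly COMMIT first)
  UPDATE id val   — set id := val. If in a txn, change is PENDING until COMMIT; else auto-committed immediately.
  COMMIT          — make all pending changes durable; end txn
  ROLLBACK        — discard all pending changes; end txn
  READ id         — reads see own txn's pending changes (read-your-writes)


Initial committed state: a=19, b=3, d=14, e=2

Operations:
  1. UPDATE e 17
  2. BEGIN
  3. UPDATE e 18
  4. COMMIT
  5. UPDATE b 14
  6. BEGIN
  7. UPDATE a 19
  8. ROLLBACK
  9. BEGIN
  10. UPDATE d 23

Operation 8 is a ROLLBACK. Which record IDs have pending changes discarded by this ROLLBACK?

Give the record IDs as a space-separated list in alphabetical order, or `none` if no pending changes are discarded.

Initial committed: {a=19, b=3, d=14, e=2}
Op 1: UPDATE e=17 (auto-commit; committed e=17)
Op 2: BEGIN: in_txn=True, pending={}
Op 3: UPDATE e=18 (pending; pending now {e=18})
Op 4: COMMIT: merged ['e'] into committed; committed now {a=19, b=3, d=14, e=18}
Op 5: UPDATE b=14 (auto-commit; committed b=14)
Op 6: BEGIN: in_txn=True, pending={}
Op 7: UPDATE a=19 (pending; pending now {a=19})
Op 8: ROLLBACK: discarded pending ['a']; in_txn=False
Op 9: BEGIN: in_txn=True, pending={}
Op 10: UPDATE d=23 (pending; pending now {d=23})
ROLLBACK at op 8 discards: ['a']

Answer: a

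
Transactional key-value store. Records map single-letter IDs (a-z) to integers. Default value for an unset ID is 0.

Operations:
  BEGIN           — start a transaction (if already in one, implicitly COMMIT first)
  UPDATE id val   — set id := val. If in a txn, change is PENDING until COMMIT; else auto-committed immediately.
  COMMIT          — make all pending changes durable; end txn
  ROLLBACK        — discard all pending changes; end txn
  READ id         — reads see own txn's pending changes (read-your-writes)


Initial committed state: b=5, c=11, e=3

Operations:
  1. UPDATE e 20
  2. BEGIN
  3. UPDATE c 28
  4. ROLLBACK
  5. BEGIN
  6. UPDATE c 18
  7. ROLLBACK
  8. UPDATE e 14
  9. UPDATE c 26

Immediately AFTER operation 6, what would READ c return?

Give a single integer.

Initial committed: {b=5, c=11, e=3}
Op 1: UPDATE e=20 (auto-commit; committed e=20)
Op 2: BEGIN: in_txn=True, pending={}
Op 3: UPDATE c=28 (pending; pending now {c=28})
Op 4: ROLLBACK: discarded pending ['c']; in_txn=False
Op 5: BEGIN: in_txn=True, pending={}
Op 6: UPDATE c=18 (pending; pending now {c=18})
After op 6: visible(c) = 18 (pending={c=18}, committed={b=5, c=11, e=20})

Answer: 18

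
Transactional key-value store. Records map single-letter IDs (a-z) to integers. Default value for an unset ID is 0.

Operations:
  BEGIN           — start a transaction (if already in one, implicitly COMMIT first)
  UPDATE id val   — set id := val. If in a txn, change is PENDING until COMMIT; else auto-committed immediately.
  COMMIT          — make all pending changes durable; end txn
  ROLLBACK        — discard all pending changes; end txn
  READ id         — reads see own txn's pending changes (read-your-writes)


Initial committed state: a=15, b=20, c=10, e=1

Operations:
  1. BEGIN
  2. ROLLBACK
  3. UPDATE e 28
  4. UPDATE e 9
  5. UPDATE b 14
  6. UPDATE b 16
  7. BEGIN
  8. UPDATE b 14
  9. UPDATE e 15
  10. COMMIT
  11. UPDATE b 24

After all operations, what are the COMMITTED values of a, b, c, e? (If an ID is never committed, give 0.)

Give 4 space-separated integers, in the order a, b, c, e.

Initial committed: {a=15, b=20, c=10, e=1}
Op 1: BEGIN: in_txn=True, pending={}
Op 2: ROLLBACK: discarded pending []; in_txn=False
Op 3: UPDATE e=28 (auto-commit; committed e=28)
Op 4: UPDATE e=9 (auto-commit; committed e=9)
Op 5: UPDATE b=14 (auto-commit; committed b=14)
Op 6: UPDATE b=16 (auto-commit; committed b=16)
Op 7: BEGIN: in_txn=True, pending={}
Op 8: UPDATE b=14 (pending; pending now {b=14})
Op 9: UPDATE e=15 (pending; pending now {b=14, e=15})
Op 10: COMMIT: merged ['b', 'e'] into committed; committed now {a=15, b=14, c=10, e=15}
Op 11: UPDATE b=24 (auto-commit; committed b=24)
Final committed: {a=15, b=24, c=10, e=15}

Answer: 15 24 10 15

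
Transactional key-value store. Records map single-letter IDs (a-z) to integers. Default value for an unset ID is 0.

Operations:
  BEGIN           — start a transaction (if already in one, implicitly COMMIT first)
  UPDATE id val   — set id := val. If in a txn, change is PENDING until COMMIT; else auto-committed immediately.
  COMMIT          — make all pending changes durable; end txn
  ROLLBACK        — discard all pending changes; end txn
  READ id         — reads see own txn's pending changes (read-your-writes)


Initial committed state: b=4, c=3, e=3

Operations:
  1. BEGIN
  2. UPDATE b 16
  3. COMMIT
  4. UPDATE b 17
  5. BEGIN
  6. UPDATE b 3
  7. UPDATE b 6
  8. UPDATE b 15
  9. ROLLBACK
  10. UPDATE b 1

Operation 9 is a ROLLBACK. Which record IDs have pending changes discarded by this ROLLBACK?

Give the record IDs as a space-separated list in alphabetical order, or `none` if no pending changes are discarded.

Initial committed: {b=4, c=3, e=3}
Op 1: BEGIN: in_txn=True, pending={}
Op 2: UPDATE b=16 (pending; pending now {b=16})
Op 3: COMMIT: merged ['b'] into committed; committed now {b=16, c=3, e=3}
Op 4: UPDATE b=17 (auto-commit; committed b=17)
Op 5: BEGIN: in_txn=True, pending={}
Op 6: UPDATE b=3 (pending; pending now {b=3})
Op 7: UPDATE b=6 (pending; pending now {b=6})
Op 8: UPDATE b=15 (pending; pending now {b=15})
Op 9: ROLLBACK: discarded pending ['b']; in_txn=False
Op 10: UPDATE b=1 (auto-commit; committed b=1)
ROLLBACK at op 9 discards: ['b']

Answer: b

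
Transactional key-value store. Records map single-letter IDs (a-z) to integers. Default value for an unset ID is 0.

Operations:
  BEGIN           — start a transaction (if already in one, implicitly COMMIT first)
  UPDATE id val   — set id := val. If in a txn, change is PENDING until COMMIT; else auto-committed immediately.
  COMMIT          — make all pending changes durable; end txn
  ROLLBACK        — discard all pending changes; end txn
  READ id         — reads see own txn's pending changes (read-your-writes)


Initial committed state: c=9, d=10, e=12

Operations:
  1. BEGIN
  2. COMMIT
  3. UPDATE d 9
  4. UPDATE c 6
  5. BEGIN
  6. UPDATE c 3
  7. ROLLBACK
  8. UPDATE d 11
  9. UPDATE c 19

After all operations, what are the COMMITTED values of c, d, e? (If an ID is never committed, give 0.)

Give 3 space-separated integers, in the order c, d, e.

Answer: 19 11 12

Derivation:
Initial committed: {c=9, d=10, e=12}
Op 1: BEGIN: in_txn=True, pending={}
Op 2: COMMIT: merged [] into committed; committed now {c=9, d=10, e=12}
Op 3: UPDATE d=9 (auto-commit; committed d=9)
Op 4: UPDATE c=6 (auto-commit; committed c=6)
Op 5: BEGIN: in_txn=True, pending={}
Op 6: UPDATE c=3 (pending; pending now {c=3})
Op 7: ROLLBACK: discarded pending ['c']; in_txn=False
Op 8: UPDATE d=11 (auto-commit; committed d=11)
Op 9: UPDATE c=19 (auto-commit; committed c=19)
Final committed: {c=19, d=11, e=12}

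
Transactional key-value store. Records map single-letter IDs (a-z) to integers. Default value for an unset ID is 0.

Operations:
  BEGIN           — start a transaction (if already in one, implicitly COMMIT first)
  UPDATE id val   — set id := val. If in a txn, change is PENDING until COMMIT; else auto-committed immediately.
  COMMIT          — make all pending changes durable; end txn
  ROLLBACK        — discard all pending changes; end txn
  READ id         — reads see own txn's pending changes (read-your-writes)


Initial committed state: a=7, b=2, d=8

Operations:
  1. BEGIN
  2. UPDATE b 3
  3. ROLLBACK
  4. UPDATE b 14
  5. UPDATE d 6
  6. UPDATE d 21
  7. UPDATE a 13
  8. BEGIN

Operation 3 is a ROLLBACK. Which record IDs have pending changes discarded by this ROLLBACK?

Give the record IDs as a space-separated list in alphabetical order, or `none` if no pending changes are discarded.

Initial committed: {a=7, b=2, d=8}
Op 1: BEGIN: in_txn=True, pending={}
Op 2: UPDATE b=3 (pending; pending now {b=3})
Op 3: ROLLBACK: discarded pending ['b']; in_txn=False
Op 4: UPDATE b=14 (auto-commit; committed b=14)
Op 5: UPDATE d=6 (auto-commit; committed d=6)
Op 6: UPDATE d=21 (auto-commit; committed d=21)
Op 7: UPDATE a=13 (auto-commit; committed a=13)
Op 8: BEGIN: in_txn=True, pending={}
ROLLBACK at op 3 discards: ['b']

Answer: b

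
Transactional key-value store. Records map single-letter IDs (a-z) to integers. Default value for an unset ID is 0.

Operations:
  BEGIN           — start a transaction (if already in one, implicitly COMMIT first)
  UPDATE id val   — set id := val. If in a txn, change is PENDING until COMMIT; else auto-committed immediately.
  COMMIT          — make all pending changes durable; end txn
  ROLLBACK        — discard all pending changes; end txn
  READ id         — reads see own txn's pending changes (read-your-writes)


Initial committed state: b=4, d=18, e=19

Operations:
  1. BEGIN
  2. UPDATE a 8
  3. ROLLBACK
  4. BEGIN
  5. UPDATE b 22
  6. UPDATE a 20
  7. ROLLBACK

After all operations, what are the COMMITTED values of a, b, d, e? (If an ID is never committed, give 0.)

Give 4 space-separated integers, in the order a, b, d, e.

Answer: 0 4 18 19

Derivation:
Initial committed: {b=4, d=18, e=19}
Op 1: BEGIN: in_txn=True, pending={}
Op 2: UPDATE a=8 (pending; pending now {a=8})
Op 3: ROLLBACK: discarded pending ['a']; in_txn=False
Op 4: BEGIN: in_txn=True, pending={}
Op 5: UPDATE b=22 (pending; pending now {b=22})
Op 6: UPDATE a=20 (pending; pending now {a=20, b=22})
Op 7: ROLLBACK: discarded pending ['a', 'b']; in_txn=False
Final committed: {b=4, d=18, e=19}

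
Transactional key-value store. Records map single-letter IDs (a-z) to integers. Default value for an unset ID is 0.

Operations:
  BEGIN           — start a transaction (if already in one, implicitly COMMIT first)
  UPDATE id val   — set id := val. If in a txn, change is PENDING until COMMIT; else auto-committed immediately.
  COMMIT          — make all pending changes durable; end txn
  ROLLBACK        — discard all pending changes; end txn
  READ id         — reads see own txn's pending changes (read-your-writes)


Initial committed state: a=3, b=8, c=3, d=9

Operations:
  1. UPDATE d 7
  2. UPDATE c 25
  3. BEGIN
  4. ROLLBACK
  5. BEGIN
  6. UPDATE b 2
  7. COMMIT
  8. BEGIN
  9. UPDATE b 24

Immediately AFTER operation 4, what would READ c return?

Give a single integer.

Answer: 25

Derivation:
Initial committed: {a=3, b=8, c=3, d=9}
Op 1: UPDATE d=7 (auto-commit; committed d=7)
Op 2: UPDATE c=25 (auto-commit; committed c=25)
Op 3: BEGIN: in_txn=True, pending={}
Op 4: ROLLBACK: discarded pending []; in_txn=False
After op 4: visible(c) = 25 (pending={}, committed={a=3, b=8, c=25, d=7})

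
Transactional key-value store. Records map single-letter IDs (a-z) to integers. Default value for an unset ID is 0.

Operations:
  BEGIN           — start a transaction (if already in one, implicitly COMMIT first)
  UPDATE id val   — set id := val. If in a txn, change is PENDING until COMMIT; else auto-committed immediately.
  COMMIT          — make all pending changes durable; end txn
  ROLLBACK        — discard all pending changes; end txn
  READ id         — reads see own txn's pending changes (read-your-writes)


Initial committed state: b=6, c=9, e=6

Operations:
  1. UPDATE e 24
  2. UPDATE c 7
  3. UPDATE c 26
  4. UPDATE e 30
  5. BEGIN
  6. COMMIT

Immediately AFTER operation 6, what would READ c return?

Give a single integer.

Answer: 26

Derivation:
Initial committed: {b=6, c=9, e=6}
Op 1: UPDATE e=24 (auto-commit; committed e=24)
Op 2: UPDATE c=7 (auto-commit; committed c=7)
Op 3: UPDATE c=26 (auto-commit; committed c=26)
Op 4: UPDATE e=30 (auto-commit; committed e=30)
Op 5: BEGIN: in_txn=True, pending={}
Op 6: COMMIT: merged [] into committed; committed now {b=6, c=26, e=30}
After op 6: visible(c) = 26 (pending={}, committed={b=6, c=26, e=30})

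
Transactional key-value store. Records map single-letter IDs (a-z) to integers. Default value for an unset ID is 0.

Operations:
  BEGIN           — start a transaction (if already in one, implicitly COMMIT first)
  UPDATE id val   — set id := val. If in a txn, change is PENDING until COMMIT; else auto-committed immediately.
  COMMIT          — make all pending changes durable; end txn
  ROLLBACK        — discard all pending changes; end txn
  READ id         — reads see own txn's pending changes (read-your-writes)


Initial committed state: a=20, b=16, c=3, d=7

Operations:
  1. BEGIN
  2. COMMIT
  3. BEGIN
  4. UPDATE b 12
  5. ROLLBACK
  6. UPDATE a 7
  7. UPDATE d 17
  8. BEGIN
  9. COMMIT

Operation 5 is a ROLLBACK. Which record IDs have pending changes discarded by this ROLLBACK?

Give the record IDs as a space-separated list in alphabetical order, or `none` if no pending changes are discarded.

Initial committed: {a=20, b=16, c=3, d=7}
Op 1: BEGIN: in_txn=True, pending={}
Op 2: COMMIT: merged [] into committed; committed now {a=20, b=16, c=3, d=7}
Op 3: BEGIN: in_txn=True, pending={}
Op 4: UPDATE b=12 (pending; pending now {b=12})
Op 5: ROLLBACK: discarded pending ['b']; in_txn=False
Op 6: UPDATE a=7 (auto-commit; committed a=7)
Op 7: UPDATE d=17 (auto-commit; committed d=17)
Op 8: BEGIN: in_txn=True, pending={}
Op 9: COMMIT: merged [] into committed; committed now {a=7, b=16, c=3, d=17}
ROLLBACK at op 5 discards: ['b']

Answer: b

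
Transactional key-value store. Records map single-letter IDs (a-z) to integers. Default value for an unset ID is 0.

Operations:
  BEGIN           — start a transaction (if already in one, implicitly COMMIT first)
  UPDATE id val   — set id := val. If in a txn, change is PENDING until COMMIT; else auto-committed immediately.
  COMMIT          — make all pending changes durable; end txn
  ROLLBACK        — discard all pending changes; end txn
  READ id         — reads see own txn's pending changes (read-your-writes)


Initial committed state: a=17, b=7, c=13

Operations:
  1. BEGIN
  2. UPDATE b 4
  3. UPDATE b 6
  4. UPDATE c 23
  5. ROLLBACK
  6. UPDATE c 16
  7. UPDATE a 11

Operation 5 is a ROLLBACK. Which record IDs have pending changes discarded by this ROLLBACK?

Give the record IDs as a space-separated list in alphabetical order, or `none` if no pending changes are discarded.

Answer: b c

Derivation:
Initial committed: {a=17, b=7, c=13}
Op 1: BEGIN: in_txn=True, pending={}
Op 2: UPDATE b=4 (pending; pending now {b=4})
Op 3: UPDATE b=6 (pending; pending now {b=6})
Op 4: UPDATE c=23 (pending; pending now {b=6, c=23})
Op 5: ROLLBACK: discarded pending ['b', 'c']; in_txn=False
Op 6: UPDATE c=16 (auto-commit; committed c=16)
Op 7: UPDATE a=11 (auto-commit; committed a=11)
ROLLBACK at op 5 discards: ['b', 'c']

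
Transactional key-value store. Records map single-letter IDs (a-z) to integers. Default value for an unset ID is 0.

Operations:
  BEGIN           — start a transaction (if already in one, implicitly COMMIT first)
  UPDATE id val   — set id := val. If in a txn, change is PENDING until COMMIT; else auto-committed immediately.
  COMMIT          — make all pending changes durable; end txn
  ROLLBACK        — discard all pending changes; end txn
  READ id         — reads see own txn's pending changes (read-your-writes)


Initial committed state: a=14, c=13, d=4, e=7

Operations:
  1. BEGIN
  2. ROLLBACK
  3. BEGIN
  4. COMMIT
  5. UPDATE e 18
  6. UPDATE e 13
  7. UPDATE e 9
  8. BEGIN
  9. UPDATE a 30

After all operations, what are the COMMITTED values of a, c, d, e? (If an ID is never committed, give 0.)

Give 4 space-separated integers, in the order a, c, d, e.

Initial committed: {a=14, c=13, d=4, e=7}
Op 1: BEGIN: in_txn=True, pending={}
Op 2: ROLLBACK: discarded pending []; in_txn=False
Op 3: BEGIN: in_txn=True, pending={}
Op 4: COMMIT: merged [] into committed; committed now {a=14, c=13, d=4, e=7}
Op 5: UPDATE e=18 (auto-commit; committed e=18)
Op 6: UPDATE e=13 (auto-commit; committed e=13)
Op 7: UPDATE e=9 (auto-commit; committed e=9)
Op 8: BEGIN: in_txn=True, pending={}
Op 9: UPDATE a=30 (pending; pending now {a=30})
Final committed: {a=14, c=13, d=4, e=9}

Answer: 14 13 4 9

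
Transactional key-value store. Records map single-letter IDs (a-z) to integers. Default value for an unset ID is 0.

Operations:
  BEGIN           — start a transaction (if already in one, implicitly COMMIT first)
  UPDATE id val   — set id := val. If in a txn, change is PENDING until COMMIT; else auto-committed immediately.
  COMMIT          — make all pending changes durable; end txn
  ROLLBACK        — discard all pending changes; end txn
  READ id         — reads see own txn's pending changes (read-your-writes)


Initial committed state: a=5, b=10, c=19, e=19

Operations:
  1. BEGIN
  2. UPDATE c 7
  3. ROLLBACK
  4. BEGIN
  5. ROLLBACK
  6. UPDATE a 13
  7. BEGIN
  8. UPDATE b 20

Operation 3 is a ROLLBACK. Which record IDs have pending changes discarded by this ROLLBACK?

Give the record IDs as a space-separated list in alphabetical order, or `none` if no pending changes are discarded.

Initial committed: {a=5, b=10, c=19, e=19}
Op 1: BEGIN: in_txn=True, pending={}
Op 2: UPDATE c=7 (pending; pending now {c=7})
Op 3: ROLLBACK: discarded pending ['c']; in_txn=False
Op 4: BEGIN: in_txn=True, pending={}
Op 5: ROLLBACK: discarded pending []; in_txn=False
Op 6: UPDATE a=13 (auto-commit; committed a=13)
Op 7: BEGIN: in_txn=True, pending={}
Op 8: UPDATE b=20 (pending; pending now {b=20})
ROLLBACK at op 3 discards: ['c']

Answer: c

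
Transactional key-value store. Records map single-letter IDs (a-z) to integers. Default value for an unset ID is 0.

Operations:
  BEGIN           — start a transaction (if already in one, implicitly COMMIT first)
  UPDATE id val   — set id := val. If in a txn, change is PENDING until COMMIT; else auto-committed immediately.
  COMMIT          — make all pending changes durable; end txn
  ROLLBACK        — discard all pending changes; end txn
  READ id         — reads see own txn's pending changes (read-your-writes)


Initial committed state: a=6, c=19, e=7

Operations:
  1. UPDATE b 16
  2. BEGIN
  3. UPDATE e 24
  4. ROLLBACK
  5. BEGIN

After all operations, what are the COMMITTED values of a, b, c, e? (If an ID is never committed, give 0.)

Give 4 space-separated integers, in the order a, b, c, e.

Answer: 6 16 19 7

Derivation:
Initial committed: {a=6, c=19, e=7}
Op 1: UPDATE b=16 (auto-commit; committed b=16)
Op 2: BEGIN: in_txn=True, pending={}
Op 3: UPDATE e=24 (pending; pending now {e=24})
Op 4: ROLLBACK: discarded pending ['e']; in_txn=False
Op 5: BEGIN: in_txn=True, pending={}
Final committed: {a=6, b=16, c=19, e=7}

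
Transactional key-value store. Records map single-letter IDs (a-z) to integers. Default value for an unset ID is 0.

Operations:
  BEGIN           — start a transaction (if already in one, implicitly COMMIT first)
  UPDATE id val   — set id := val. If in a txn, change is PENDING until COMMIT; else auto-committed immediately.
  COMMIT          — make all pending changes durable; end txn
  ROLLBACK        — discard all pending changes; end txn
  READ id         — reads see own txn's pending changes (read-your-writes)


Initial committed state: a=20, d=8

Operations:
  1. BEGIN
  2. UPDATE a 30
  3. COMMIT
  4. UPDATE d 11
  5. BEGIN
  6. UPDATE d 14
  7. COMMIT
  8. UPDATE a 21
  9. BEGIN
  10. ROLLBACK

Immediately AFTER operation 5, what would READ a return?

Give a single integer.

Initial committed: {a=20, d=8}
Op 1: BEGIN: in_txn=True, pending={}
Op 2: UPDATE a=30 (pending; pending now {a=30})
Op 3: COMMIT: merged ['a'] into committed; committed now {a=30, d=8}
Op 4: UPDATE d=11 (auto-commit; committed d=11)
Op 5: BEGIN: in_txn=True, pending={}
After op 5: visible(a) = 30 (pending={}, committed={a=30, d=11})

Answer: 30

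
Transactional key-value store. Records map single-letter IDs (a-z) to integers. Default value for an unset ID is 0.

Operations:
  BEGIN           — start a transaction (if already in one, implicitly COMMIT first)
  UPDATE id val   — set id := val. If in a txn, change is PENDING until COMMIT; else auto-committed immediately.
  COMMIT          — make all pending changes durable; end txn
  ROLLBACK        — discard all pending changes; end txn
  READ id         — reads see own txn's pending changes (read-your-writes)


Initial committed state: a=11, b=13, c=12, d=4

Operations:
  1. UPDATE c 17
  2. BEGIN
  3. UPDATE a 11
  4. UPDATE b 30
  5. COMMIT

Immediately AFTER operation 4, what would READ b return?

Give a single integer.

Answer: 30

Derivation:
Initial committed: {a=11, b=13, c=12, d=4}
Op 1: UPDATE c=17 (auto-commit; committed c=17)
Op 2: BEGIN: in_txn=True, pending={}
Op 3: UPDATE a=11 (pending; pending now {a=11})
Op 4: UPDATE b=30 (pending; pending now {a=11, b=30})
After op 4: visible(b) = 30 (pending={a=11, b=30}, committed={a=11, b=13, c=17, d=4})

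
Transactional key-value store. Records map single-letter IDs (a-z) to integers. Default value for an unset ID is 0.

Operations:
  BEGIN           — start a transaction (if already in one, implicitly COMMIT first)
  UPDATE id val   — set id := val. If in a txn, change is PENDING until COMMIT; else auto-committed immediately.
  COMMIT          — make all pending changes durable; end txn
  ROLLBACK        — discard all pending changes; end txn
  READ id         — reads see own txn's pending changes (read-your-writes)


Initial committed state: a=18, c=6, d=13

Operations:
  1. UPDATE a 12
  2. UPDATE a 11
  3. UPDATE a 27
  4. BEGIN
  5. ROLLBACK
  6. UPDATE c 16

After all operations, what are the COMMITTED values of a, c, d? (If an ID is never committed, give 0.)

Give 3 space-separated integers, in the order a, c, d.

Answer: 27 16 13

Derivation:
Initial committed: {a=18, c=6, d=13}
Op 1: UPDATE a=12 (auto-commit; committed a=12)
Op 2: UPDATE a=11 (auto-commit; committed a=11)
Op 3: UPDATE a=27 (auto-commit; committed a=27)
Op 4: BEGIN: in_txn=True, pending={}
Op 5: ROLLBACK: discarded pending []; in_txn=False
Op 6: UPDATE c=16 (auto-commit; committed c=16)
Final committed: {a=27, c=16, d=13}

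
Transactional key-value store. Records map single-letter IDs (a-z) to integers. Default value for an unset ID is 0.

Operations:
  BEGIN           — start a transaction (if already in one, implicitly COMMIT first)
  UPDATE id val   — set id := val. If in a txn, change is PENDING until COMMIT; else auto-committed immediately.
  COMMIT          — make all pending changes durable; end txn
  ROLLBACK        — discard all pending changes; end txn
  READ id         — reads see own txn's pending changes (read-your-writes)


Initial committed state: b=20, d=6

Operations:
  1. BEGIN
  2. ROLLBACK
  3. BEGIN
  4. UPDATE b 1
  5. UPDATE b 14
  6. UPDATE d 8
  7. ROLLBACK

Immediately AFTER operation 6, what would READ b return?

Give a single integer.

Initial committed: {b=20, d=6}
Op 1: BEGIN: in_txn=True, pending={}
Op 2: ROLLBACK: discarded pending []; in_txn=False
Op 3: BEGIN: in_txn=True, pending={}
Op 4: UPDATE b=1 (pending; pending now {b=1})
Op 5: UPDATE b=14 (pending; pending now {b=14})
Op 6: UPDATE d=8 (pending; pending now {b=14, d=8})
After op 6: visible(b) = 14 (pending={b=14, d=8}, committed={b=20, d=6})

Answer: 14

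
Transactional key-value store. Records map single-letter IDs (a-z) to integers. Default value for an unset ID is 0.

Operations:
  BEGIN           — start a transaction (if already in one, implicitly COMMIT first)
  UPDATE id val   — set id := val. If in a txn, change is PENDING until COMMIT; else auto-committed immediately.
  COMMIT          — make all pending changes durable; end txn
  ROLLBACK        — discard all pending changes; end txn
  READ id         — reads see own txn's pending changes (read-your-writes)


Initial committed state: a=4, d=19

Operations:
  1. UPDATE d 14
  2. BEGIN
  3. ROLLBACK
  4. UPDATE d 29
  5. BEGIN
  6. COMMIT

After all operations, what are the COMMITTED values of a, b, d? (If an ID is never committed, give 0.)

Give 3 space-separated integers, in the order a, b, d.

Answer: 4 0 29

Derivation:
Initial committed: {a=4, d=19}
Op 1: UPDATE d=14 (auto-commit; committed d=14)
Op 2: BEGIN: in_txn=True, pending={}
Op 3: ROLLBACK: discarded pending []; in_txn=False
Op 4: UPDATE d=29 (auto-commit; committed d=29)
Op 5: BEGIN: in_txn=True, pending={}
Op 6: COMMIT: merged [] into committed; committed now {a=4, d=29}
Final committed: {a=4, d=29}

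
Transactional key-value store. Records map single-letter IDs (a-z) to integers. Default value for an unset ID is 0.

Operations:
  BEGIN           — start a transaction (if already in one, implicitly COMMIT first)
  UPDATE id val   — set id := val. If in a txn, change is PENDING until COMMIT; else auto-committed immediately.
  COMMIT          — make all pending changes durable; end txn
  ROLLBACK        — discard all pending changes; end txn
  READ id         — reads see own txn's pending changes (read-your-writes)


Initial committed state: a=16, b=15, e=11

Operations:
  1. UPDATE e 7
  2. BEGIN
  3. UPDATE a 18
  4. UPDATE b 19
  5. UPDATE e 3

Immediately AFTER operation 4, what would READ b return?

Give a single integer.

Answer: 19

Derivation:
Initial committed: {a=16, b=15, e=11}
Op 1: UPDATE e=7 (auto-commit; committed e=7)
Op 2: BEGIN: in_txn=True, pending={}
Op 3: UPDATE a=18 (pending; pending now {a=18})
Op 4: UPDATE b=19 (pending; pending now {a=18, b=19})
After op 4: visible(b) = 19 (pending={a=18, b=19}, committed={a=16, b=15, e=7})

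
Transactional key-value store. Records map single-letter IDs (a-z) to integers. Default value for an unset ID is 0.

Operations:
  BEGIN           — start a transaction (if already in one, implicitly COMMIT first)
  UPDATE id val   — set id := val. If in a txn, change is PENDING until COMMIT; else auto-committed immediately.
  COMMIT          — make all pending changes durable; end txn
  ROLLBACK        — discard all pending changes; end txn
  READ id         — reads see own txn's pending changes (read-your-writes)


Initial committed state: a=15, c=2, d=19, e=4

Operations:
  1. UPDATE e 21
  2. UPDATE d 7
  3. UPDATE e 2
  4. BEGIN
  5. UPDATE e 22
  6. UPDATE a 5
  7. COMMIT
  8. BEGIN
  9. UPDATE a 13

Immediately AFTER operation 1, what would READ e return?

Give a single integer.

Answer: 21

Derivation:
Initial committed: {a=15, c=2, d=19, e=4}
Op 1: UPDATE e=21 (auto-commit; committed e=21)
After op 1: visible(e) = 21 (pending={}, committed={a=15, c=2, d=19, e=21})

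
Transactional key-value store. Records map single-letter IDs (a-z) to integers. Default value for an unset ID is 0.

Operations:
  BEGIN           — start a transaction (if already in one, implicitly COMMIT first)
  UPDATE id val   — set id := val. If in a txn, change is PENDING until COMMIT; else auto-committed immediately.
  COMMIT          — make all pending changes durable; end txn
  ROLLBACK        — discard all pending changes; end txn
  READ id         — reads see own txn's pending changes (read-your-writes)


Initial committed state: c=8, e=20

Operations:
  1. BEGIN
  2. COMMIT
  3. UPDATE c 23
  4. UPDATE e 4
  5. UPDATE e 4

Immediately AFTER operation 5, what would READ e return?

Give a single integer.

Answer: 4

Derivation:
Initial committed: {c=8, e=20}
Op 1: BEGIN: in_txn=True, pending={}
Op 2: COMMIT: merged [] into committed; committed now {c=8, e=20}
Op 3: UPDATE c=23 (auto-commit; committed c=23)
Op 4: UPDATE e=4 (auto-commit; committed e=4)
Op 5: UPDATE e=4 (auto-commit; committed e=4)
After op 5: visible(e) = 4 (pending={}, committed={c=23, e=4})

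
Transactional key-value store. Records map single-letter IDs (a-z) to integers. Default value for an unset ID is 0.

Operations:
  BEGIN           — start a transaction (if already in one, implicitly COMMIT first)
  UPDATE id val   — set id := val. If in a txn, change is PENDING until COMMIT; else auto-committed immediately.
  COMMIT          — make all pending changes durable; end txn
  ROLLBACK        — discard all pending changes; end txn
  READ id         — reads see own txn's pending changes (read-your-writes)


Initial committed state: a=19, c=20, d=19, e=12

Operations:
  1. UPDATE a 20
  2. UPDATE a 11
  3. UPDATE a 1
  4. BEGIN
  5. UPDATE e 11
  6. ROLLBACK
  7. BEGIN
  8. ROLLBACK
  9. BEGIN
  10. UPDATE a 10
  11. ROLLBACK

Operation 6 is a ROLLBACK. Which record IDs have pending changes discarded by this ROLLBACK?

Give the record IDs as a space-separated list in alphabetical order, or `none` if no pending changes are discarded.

Initial committed: {a=19, c=20, d=19, e=12}
Op 1: UPDATE a=20 (auto-commit; committed a=20)
Op 2: UPDATE a=11 (auto-commit; committed a=11)
Op 3: UPDATE a=1 (auto-commit; committed a=1)
Op 4: BEGIN: in_txn=True, pending={}
Op 5: UPDATE e=11 (pending; pending now {e=11})
Op 6: ROLLBACK: discarded pending ['e']; in_txn=False
Op 7: BEGIN: in_txn=True, pending={}
Op 8: ROLLBACK: discarded pending []; in_txn=False
Op 9: BEGIN: in_txn=True, pending={}
Op 10: UPDATE a=10 (pending; pending now {a=10})
Op 11: ROLLBACK: discarded pending ['a']; in_txn=False
ROLLBACK at op 6 discards: ['e']

Answer: e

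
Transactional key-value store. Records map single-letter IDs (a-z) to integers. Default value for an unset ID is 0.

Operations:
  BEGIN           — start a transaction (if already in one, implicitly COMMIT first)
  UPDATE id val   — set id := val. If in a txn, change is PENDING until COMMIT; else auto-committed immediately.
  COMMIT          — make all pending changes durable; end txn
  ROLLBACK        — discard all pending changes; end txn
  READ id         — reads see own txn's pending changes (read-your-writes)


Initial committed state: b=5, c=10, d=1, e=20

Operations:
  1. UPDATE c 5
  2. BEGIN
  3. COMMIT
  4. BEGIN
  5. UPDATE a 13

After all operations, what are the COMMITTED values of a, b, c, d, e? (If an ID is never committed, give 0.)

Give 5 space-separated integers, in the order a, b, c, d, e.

Answer: 0 5 5 1 20

Derivation:
Initial committed: {b=5, c=10, d=1, e=20}
Op 1: UPDATE c=5 (auto-commit; committed c=5)
Op 2: BEGIN: in_txn=True, pending={}
Op 3: COMMIT: merged [] into committed; committed now {b=5, c=5, d=1, e=20}
Op 4: BEGIN: in_txn=True, pending={}
Op 5: UPDATE a=13 (pending; pending now {a=13})
Final committed: {b=5, c=5, d=1, e=20}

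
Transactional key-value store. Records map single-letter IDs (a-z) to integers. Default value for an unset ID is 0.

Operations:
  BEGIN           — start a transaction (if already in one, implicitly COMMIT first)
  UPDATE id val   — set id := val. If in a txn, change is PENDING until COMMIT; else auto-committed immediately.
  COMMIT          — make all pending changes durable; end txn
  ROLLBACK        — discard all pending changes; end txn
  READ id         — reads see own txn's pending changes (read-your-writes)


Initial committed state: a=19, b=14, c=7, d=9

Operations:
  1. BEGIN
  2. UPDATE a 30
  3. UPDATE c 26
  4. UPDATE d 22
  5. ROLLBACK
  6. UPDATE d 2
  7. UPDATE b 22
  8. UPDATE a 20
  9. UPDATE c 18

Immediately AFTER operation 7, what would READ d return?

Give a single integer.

Initial committed: {a=19, b=14, c=7, d=9}
Op 1: BEGIN: in_txn=True, pending={}
Op 2: UPDATE a=30 (pending; pending now {a=30})
Op 3: UPDATE c=26 (pending; pending now {a=30, c=26})
Op 4: UPDATE d=22 (pending; pending now {a=30, c=26, d=22})
Op 5: ROLLBACK: discarded pending ['a', 'c', 'd']; in_txn=False
Op 6: UPDATE d=2 (auto-commit; committed d=2)
Op 7: UPDATE b=22 (auto-commit; committed b=22)
After op 7: visible(d) = 2 (pending={}, committed={a=19, b=22, c=7, d=2})

Answer: 2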